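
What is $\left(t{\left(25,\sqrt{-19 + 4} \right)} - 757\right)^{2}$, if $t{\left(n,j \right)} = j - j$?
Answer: $573049$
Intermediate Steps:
$t{\left(n,j \right)} = 0$
$\left(t{\left(25,\sqrt{-19 + 4} \right)} - 757\right)^{2} = \left(0 - 757\right)^{2} = \left(-757\right)^{2} = 573049$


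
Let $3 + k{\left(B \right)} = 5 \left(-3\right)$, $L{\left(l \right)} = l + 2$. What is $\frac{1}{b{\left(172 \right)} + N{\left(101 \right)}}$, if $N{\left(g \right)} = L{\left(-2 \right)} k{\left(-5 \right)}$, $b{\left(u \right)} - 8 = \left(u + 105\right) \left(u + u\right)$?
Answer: $\frac{1}{95296} \approx 1.0494 \cdot 10^{-5}$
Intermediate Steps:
$L{\left(l \right)} = 2 + l$
$k{\left(B \right)} = -18$ ($k{\left(B \right)} = -3 + 5 \left(-3\right) = -3 - 15 = -18$)
$b{\left(u \right)} = 8 + 2 u \left(105 + u\right)$ ($b{\left(u \right)} = 8 + \left(u + 105\right) \left(u + u\right) = 8 + \left(105 + u\right) 2 u = 8 + 2 u \left(105 + u\right)$)
$N{\left(g \right)} = 0$ ($N{\left(g \right)} = \left(2 - 2\right) \left(-18\right) = 0 \left(-18\right) = 0$)
$\frac{1}{b{\left(172 \right)} + N{\left(101 \right)}} = \frac{1}{\left(8 + 2 \cdot 172^{2} + 210 \cdot 172\right) + 0} = \frac{1}{\left(8 + 2 \cdot 29584 + 36120\right) + 0} = \frac{1}{\left(8 + 59168 + 36120\right) + 0} = \frac{1}{95296 + 0} = \frac{1}{95296}$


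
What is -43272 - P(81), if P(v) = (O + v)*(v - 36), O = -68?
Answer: -43857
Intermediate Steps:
P(v) = (-68 + v)*(-36 + v) (P(v) = (-68 + v)*(v - 36) = (-68 + v)*(-36 + v))
-43272 - P(81) = -43272 - (2448 + 81² - 104*81) = -43272 - (2448 + 6561 - 8424) = -43272 - 1*585 = -43272 - 585 = -43857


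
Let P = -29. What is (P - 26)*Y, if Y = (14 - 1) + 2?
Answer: -825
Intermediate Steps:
Y = 15 (Y = 13 + 2 = 15)
(P - 26)*Y = (-29 - 26)*15 = -55*15 = -825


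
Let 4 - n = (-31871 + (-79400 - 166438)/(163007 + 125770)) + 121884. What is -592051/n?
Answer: 56990237209/8664094385 ≈ 6.5778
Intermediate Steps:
n = -8664094385/96259 (n = 4 - ((-31871 + (-79400 - 166438)/(163007 + 125770)) + 121884) = 4 - ((-31871 - 245838/288777) + 121884) = 4 - ((-31871 - 245838*1/288777) + 121884) = 4 - ((-31871 - 81946/96259) + 121884) = 4 - (-3067952535/96259 + 121884) = 4 - 1*8664479421/96259 = 4 - 8664479421/96259 = -8664094385/96259 ≈ -90008.)
-592051/n = -592051/(-8664094385/96259) = -592051*(-96259/8664094385) = 56990237209/8664094385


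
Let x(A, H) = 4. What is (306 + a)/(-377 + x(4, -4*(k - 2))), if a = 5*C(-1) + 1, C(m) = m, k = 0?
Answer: -302/373 ≈ -0.80965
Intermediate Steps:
a = -4 (a = 5*(-1) + 1 = -5 + 1 = -4)
(306 + a)/(-377 + x(4, -4*(k - 2))) = (306 - 4)/(-377 + 4) = 302/(-373) = 302*(-1/373) = -302/373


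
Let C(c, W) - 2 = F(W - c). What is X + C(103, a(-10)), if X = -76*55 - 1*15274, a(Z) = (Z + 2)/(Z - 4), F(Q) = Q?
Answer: -136881/7 ≈ -19554.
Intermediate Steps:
a(Z) = (2 + Z)/(-4 + Z)
C(c, W) = 2 + W - c (C(c, W) = 2 + (W - c) = 2 + W - c)
X = -19454 (X = -4180 - 15274 = -19454)
X + C(103, a(-10)) = -19454 + (2 + (2 - 10)/(-4 - 10) - 1*103) = -19454 + (2 - 8/(-14) - 103) = -19454 + (2 - 1/14*(-8) - 103) = -19454 + (2 + 4/7 - 103) = -19454 - 703/7 = -136881/7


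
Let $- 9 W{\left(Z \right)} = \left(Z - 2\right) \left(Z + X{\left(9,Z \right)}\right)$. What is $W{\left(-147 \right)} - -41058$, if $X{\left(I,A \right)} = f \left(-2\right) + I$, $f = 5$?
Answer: $\frac{347470}{9} \approx 38608.0$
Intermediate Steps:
$X{\left(I,A \right)} = -10 + I$ ($X{\left(I,A \right)} = 5 \left(-2\right) + I = -10 + I$)
$W{\left(Z \right)} = - \frac{\left(-1 + Z\right) \left(-2 + Z\right)}{9}$ ($W{\left(Z \right)} = - \frac{\left(Z - 2\right) \left(Z + \left(-10 + 9\right)\right)}{9} = - \frac{\left(-2 + Z\right) \left(Z - 1\right)}{9} = - \frac{\left(-2 + Z\right) \left(-1 + Z\right)}{9} = - \frac{\left(-1 + Z\right) \left(-2 + Z\right)}{9}$)
$W{\left(-147 \right)} - -41058 = \left(- \frac{2}{9} - \frac{\left(-147\right)^{2}}{9} + \frac{1}{3} \left(-147\right)\right) - -41058 = \left(- \frac{2}{9} - 2401 - 49\right) + 41058 = - \frac{22052}{9} + 41058 = \frac{347470}{9}$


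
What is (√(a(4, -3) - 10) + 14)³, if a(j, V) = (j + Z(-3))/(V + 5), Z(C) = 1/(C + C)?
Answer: (84 + I*√291)³/216 ≈ 2404.5 + 1648.8*I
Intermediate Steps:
Z(C) = 1/(2*C)
a(j, V) = (-⅙ + j)/(5 + V) (a(j, V) = (j + (½)/(-3))/(V + 5) = (j + (½)*(-⅓))/(5 + V) = (j - ⅙)/(5 + V) = (-⅙ + j)/(5 + V))
(√(a(4, -3) - 10) + 14)³ = (√((-⅙ + 4)/(5 - 3) - 10) + 14)³ = (√((23/6)/2 - 10) + 14)³ = (√((½)*(23/6) - 10) + 14)³ = (√(23/12 - 10) + 14)³ = (√(-97/12) + 14)³ = (I*√291/6 + 14)³ = (14 + I*√291/6)³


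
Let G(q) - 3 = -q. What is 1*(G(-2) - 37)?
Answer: -32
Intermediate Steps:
G(q) = 3 - q
1*(G(-2) - 37) = 1*((3 - 1*(-2)) - 37) = 1*((3 + 2) - 37) = 1*(5 - 37) = 1*(-32) = -32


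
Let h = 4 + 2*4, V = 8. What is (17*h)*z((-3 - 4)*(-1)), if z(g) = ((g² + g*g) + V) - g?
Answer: 20196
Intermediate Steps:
z(g) = 8 - g + 2*g² (z(g) = ((g² + g*g) + 8) - g = ((g² + g²) + 8) - g = (2*g² + 8) - g = (8 + 2*g²) - g = 8 - g + 2*g²)
h = 12 (h = 4 + 8 = 12)
(17*h)*z((-3 - 4)*(-1)) = (17*12)*(8 - (-3 - 4)*(-1) + 2*((-3 - 4)*(-1))²) = 204*(8 - (-7)*(-1) + 2*(-7*(-1))²) = 204*(8 - 1*7 + 2*7²) = 204*(8 - 7 + 2*49) = 204*(8 - 7 + 98) = 204*99 = 20196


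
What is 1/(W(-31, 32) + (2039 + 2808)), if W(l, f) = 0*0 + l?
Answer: 1/4816 ≈ 0.00020764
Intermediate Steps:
W(l, f) = l (W(l, f) = 0 + l = l)
1/(W(-31, 32) + (2039 + 2808)) = 1/(-31 + (2039 + 2808)) = 1/(-31 + 4847) = 1/4816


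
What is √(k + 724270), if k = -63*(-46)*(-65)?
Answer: 10*√5359 ≈ 732.05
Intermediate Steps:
k = -188370 (k = 2898*(-65) = -188370)
√(k + 724270) = √(-188370 + 724270) = √535900 = 10*√5359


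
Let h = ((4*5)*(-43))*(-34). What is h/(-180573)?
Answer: -29240/180573 ≈ -0.16193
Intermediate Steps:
h = 29240 (h = (20*(-43))*(-34) = -860*(-34) = 29240)
h/(-180573) = 29240/(-180573) = 29240*(-1/180573) = -29240/180573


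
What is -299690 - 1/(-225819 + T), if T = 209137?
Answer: -4999428579/16682 ≈ -2.9969e+5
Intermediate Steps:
-299690 - 1/(-225819 + T) = -299690 - 1/(-225819 + 209137) = -299690 - 1/(-16682) = -299690 - 1*(-1/16682) = -299690 + 1/16682 = -4999428579/16682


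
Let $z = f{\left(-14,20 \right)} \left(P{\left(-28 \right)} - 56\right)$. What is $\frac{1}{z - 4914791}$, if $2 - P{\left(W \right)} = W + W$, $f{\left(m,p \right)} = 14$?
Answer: $- \frac{1}{4914763} \approx -2.0347 \cdot 10^{-7}$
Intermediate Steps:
$P{\left(W \right)} = 2 - 2 W$ ($P{\left(W \right)} = 2 - \left(W + W\right) = 2 - 2 W$)
$z = 28$ ($z = 14 \left(\left(2 - -56\right) - 56\right) = 14 \left(\left(2 + 56\right) - 56\right) = 14 \left(58 - 56\right) = 14 \cdot 2 = 28$)
$\frac{1}{z - 4914791} = \frac{1}{28 - 4914791} = \frac{1}{-4914763} = - \frac{1}{4914763}$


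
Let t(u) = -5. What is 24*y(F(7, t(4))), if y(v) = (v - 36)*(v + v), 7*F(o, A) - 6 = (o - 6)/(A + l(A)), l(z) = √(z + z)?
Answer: 48*(-20939*I - 14520*√10)/(245*(2*√10 + 3*I)) ≈ -1412.3 + 21.267*I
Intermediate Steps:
l(z) = √2*√z (l(z) = √(2*z) = √2*√z)
F(o, A) = 6/7 + (-6 + o)/(7*(A + √2*√A)) (F(o, A) = 6/7 + ((o - 6)/(A + √2*√A))/7 = 6/7 + ((-6 + o)/(A + √2*√A))/7 = 6/7 + (-6 + o)/(7*(A + √2*√A)))
y(v) = 2*v*(-36 + v) (y(v) = (-36 + v)*(2*v) = 2*v*(-36 + v))
24*y(F(7, t(4))) = 24*(2*((-6 + 7 + 6*(-5) + 6*√2*√(-5))/(7*(-5 + √2*√(-5))))*(-36 + (-6 + 7 + 6*(-5) + 6*√2*√(-5))/(7*(-5 + √2*√(-5))))) = 24*(2*((-6 + 7 - 30 + 6*√2*(I*√5))/(7*(-5 + √2*(I*√5))))*(-36 + (-6 + 7 - 30 + 6*√2*(I*√5))/(7*(-5 + √2*(I*√5))))) = 24*(2*((-6 + 7 - 30 + 6*I*√10)/(7*(-5 + I*√10)))*(-36 + (-6 + 7 - 30 + 6*I*√10)/(7*(-5 + I*√10)))) = 24*(2*((-29 + 6*I*√10)/(7*(-5 + I*√10)))*(-36 + (-29 + 6*I*√10)/(7*(-5 + I*√10)))) = 24*(2*(-36 + (-29 + 6*I*√10)/(7*(-5 + I*√10)))*(-29 + 6*I*√10)/(7*(-5 + I*√10))) = 48*(-36 + (-29 + 6*I*√10)/(7*(-5 + I*√10)))*(-29 + 6*I*√10)/(7*(-5 + I*√10))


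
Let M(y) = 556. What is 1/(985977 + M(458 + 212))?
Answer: 1/986533 ≈ 1.0137e-6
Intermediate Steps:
1/(985977 + M(458 + 212)) = 1/(985977 + 556) = 1/986533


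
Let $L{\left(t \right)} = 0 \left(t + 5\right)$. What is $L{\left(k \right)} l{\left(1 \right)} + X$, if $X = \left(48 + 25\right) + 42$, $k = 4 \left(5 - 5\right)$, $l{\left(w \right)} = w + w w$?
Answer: $115$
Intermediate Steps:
$l{\left(w \right)} = w + w^{2}$
$k = 0$ ($k = 4 \cdot 0 = 0$)
$X = 115$ ($X = 73 + 42 = 115$)
$L{\left(t \right)} = 0$ ($L{\left(t \right)} = 0 \left(5 + t\right) = 0$)
$L{\left(k \right)} l{\left(1 \right)} + X = 0 \cdot 1 \left(1 + 1\right) + 115 = 0 \cdot 1 \cdot 2 + 115 = 0 \cdot 2 + 115 = 0 + 115 = 115$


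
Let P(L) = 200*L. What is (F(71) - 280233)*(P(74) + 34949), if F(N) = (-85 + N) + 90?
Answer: -13937530593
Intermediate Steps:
F(N) = 5 + N
(F(71) - 280233)*(P(74) + 34949) = ((5 + 71) - 280233)*(200*74 + 34949) = (76 - 280233)*(14800 + 34949) = -280157*49749 = -13937530593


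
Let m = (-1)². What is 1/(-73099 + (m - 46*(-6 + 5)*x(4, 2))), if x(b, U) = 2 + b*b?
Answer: -1/72270 ≈ -1.3837e-5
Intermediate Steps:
x(b, U) = 2 + b²
m = 1
1/(-73099 + (m - 46*(-6 + 5)*x(4, 2))) = 1/(-73099 + (1 - 46*(-6 + 5)*(2 + 4²))) = 1/(-73099 + (1 - (-46)*(2 + 16))) = 1/(-73099 + (1 - (-46)*18)) = 1/(-73099 + (1 - 46*(-18))) = 1/(-73099 + (1 + 828)) = 1/(-73099 + 829) = 1/(-72270) = -1/72270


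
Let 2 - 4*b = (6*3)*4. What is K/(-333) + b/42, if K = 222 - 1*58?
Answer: -1211/1332 ≈ -0.90916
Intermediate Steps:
b = -35/2 (b = ½ - 6*3*4/4 = ½ - 9*4/2 = ½ - ¼*72 = ½ - 18 = -35/2 ≈ -17.500)
K = 164 (K = 222 - 58 = 164)
K/(-333) + b/42 = 164/(-333) - 35/2/42 = 164*(-1/333) - 35/2*1/42 = -164/333 - 5/12 = -1211/1332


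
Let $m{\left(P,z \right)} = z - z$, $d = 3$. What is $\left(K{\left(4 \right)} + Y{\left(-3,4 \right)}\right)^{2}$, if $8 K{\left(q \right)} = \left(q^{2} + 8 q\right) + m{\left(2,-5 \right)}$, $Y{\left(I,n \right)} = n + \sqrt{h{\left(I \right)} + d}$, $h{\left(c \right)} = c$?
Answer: $100$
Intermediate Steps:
$m{\left(P,z \right)} = 0$
$Y{\left(I,n \right)} = n + \sqrt{3 + I}$ ($Y{\left(I,n \right)} = n + \sqrt{I + 3} = n + \sqrt{3 + I}$)
$K{\left(q \right)} = q + \frac{q^{2}}{8}$ ($K{\left(q \right)} = \frac{\left(q^{2} + 8 q\right) + 0}{8} = \frac{q^{2} + 8 q}{8} = q + \frac{q^{2}}{8}$)
$\left(K{\left(4 \right)} + Y{\left(-3,4 \right)}\right)^{2} = \left(\frac{1}{8} \cdot 4 \left(8 + 4\right) + \left(4 + \sqrt{3 - 3}\right)\right)^{2} = \left(\frac{1}{8} \cdot 4 \cdot 12 + \left(4 + \sqrt{0}\right)\right)^{2} = \left(6 + \left(4 + 0\right)\right)^{2} = \left(6 + 4\right)^{2} = 10^{2} = 100$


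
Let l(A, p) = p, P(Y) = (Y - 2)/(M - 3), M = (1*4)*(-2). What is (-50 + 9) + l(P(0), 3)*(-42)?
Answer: -167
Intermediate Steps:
M = -8 (M = 4*(-2) = -8)
P(Y) = 2/11 - Y/11 (P(Y) = (Y - 2)/(-8 - 3) = (-2 + Y)/(-11) = (-2 + Y)*(-1/11) = 2/11 - Y/11)
(-50 + 9) + l(P(0), 3)*(-42) = (-50 + 9) + 3*(-42) = -41 - 126 = -167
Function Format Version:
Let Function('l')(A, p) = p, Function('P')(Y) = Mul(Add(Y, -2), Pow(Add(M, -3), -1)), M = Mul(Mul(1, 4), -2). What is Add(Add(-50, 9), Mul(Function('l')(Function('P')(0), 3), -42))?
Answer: -167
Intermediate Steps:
M = -8 (M = Mul(4, -2) = -8)
Function('P')(Y) = Add(Rational(2, 11), Mul(Rational(-1, 11), Y)) (Function('P')(Y) = Mul(Add(Y, -2), Pow(Add(-8, -3), -1)) = Mul(Add(-2, Y), Pow(-11, -1)) = Mul(Add(-2, Y), Rational(-1, 11)) = Add(Rational(2, 11), Mul(Rational(-1, 11), Y)))
Add(Add(-50, 9), Mul(Function('l')(Function('P')(0), 3), -42)) = Add(Add(-50, 9), Mul(3, -42)) = Add(-41, -126) = -167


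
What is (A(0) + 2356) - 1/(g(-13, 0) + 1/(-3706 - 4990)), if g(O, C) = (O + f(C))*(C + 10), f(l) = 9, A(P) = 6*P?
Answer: 819522092/347841 ≈ 2356.0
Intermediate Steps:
g(O, C) = (9 + O)*(10 + C) (g(O, C) = (O + 9)*(C + 10) = (9 + O)*(10 + C))
(A(0) + 2356) - 1/(g(-13, 0) + 1/(-3706 - 4990)) = (6*0 + 2356) - 1/((90 + 9*0 + 10*(-13) + 0*(-13)) + 1/(-3706 - 4990)) = (0 + 2356) - 1/((90 + 0 - 130 + 0) + 1/(-8696)) = 2356 - 1/(-40 - 1/8696) = 2356 - 1/(-347841/8696) = 2356 - 1*(-8696/347841) = 2356 + 8696/347841 = 819522092/347841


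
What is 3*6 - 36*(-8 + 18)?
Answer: -342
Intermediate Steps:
3*6 - 36*(-8 + 18) = 18 - 36*10 = 18 - 360 = -342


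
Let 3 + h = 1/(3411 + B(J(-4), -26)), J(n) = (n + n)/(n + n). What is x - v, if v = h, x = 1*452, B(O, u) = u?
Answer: 1540174/3385 ≈ 455.00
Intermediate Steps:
J(n) = 1 (J(n) = (2*n)/((2*n)) = (2*n)*(1/(2*n)) = 1)
h = -10154/3385 (h = -3 + 1/(3411 - 26) = -3 + 1/3385 = -10154/3385 ≈ -2.9997)
x = 452
v = -10154/3385 ≈ -2.9997
x - v = 452 - 1*(-10154/3385) = 452 + 10154/3385 = 1540174/3385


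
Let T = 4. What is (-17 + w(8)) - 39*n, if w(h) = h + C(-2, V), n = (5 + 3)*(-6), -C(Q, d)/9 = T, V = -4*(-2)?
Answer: 1827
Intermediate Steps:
V = 8
C(Q, d) = -36 (C(Q, d) = -9*4 = -36)
n = -48 (n = 8*(-6) = -48)
w(h) = -36 + h (w(h) = h - 36 = -36 + h)
(-17 + w(8)) - 39*n = (-17 + (-36 + 8)) - 39*(-48) = (-17 - 28) + 1872 = -45 + 1872 = 1827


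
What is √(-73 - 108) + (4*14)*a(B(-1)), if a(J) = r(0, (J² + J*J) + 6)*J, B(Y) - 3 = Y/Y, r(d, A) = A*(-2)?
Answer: -17024 + I*√181 ≈ -17024.0 + 13.454*I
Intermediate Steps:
r(d, A) = -2*A
B(Y) = 4 (B(Y) = 3 + Y/Y = 3 + 1 = 4)
a(J) = J*(-12 - 4*J²) (a(J) = (-2*((J² + J*J) + 6))*J = (-2*((J² + J²) + 6))*J = (-2*(2*J² + 6))*J = (-2*(6 + 2*J²))*J = (-12 - 4*J²)*J = J*(-12 - 4*J²))
√(-73 - 108) + (4*14)*a(B(-1)) = √(-73 - 108) + (4*14)*(4*4*(-3 - 1*4²)) = √(-181) + 56*(4*4*(-3 - 1*16)) = I*√181 + 56*(4*4*(-3 - 16)) = I*√181 + 56*(4*4*(-19)) = I*√181 + 56*(-304) = I*√181 - 17024 = -17024 + I*√181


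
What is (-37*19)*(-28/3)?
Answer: 19684/3 ≈ 6561.3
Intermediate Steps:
(-37*19)*(-28/3) = -(-19684)/3 = -703*(-28/3) = 19684/3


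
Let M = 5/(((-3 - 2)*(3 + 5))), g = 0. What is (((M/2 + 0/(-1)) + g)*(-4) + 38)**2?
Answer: 23409/16 ≈ 1463.1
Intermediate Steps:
M = -1/8 (M = 5/((-5*8)) = 5/(-40) = 5*(-1/40) = -1/8 ≈ -0.12500)
(((M/2 + 0/(-1)) + g)*(-4) + 38)**2 = (((-1/8/2 + 0/(-1)) + 0)*(-4) + 38)**2 = (((-1/8*1/2 + 0*(-1)) + 0)*(-4) + 38)**2 = (((-1/16 + 0) + 0)*(-4) + 38)**2 = ((-1/16 + 0)*(-4) + 38)**2 = (-1/16*(-4) + 38)**2 = (1/4 + 38)**2 = (153/4)**2 = 23409/16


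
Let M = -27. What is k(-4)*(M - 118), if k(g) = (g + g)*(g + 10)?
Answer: 6960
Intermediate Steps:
k(g) = 2*g*(10 + g) (k(g) = (2*g)*(10 + g) = 2*g*(10 + g))
k(-4)*(M - 118) = (2*(-4)*(10 - 4))*(-27 - 118) = (2*(-4)*6)*(-145) = -48*(-145) = 6960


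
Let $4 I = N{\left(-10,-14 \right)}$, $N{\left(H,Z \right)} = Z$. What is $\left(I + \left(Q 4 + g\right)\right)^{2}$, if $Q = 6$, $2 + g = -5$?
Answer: $\frac{729}{4} \approx 182.25$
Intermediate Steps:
$I = - \frac{7}{2}$ ($I = \frac{1}{4} \left(-14\right) = - \frac{7}{2} \approx -3.5$)
$g = -7$ ($g = -2 - 5 = -7$)
$\left(I + \left(Q 4 + g\right)\right)^{2} = \left(- \frac{7}{2} + \left(6 \cdot 4 - 7\right)\right)^{2} = \left(- \frac{7}{2} + \left(24 - 7\right)\right)^{2} = \left(- \frac{7}{2} + 17\right)^{2} = \left(\frac{27}{2}\right)^{2} = \frac{729}{4}$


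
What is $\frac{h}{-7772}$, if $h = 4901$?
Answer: $- \frac{169}{268} \approx -0.6306$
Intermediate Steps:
$\frac{h}{-7772} = \frac{4901}{-7772} = 4901 \left(- \frac{1}{7772}\right) = - \frac{169}{268}$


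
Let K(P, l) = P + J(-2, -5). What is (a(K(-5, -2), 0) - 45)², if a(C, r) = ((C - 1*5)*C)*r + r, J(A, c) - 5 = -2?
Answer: 2025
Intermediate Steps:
J(A, c) = 3 (J(A, c) = 5 - 2 = 3)
K(P, l) = 3 + P (K(P, l) = P + 3 = 3 + P)
a(C, r) = r + C*r*(-5 + C) (a(C, r) = ((C - 5)*C)*r + r = ((-5 + C)*C)*r + r = (C*(-5 + C))*r + r = C*r*(-5 + C) + r = r + C*r*(-5 + C))
(a(K(-5, -2), 0) - 45)² = (0*(1 + (3 - 5)² - 5*(3 - 5)) - 45)² = (0*(1 + (-2)² - 5*(-2)) - 45)² = (0*(1 + 4 + 10) - 45)² = (0*15 - 45)² = (0 - 45)² = (-45)² = 2025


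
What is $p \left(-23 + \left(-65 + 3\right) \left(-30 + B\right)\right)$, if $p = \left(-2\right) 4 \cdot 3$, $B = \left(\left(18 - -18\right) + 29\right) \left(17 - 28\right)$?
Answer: $-1108008$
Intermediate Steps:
$B = -715$ ($B = \left(\left(18 + 18\right) + 29\right) \left(-11\right) = \left(36 + 29\right) \left(-11\right) = 65 \left(-11\right) = -715$)
$p = -24$ ($p = \left(-8\right) 3 = -24$)
$p \left(-23 + \left(-65 + 3\right) \left(-30 + B\right)\right) = - 24 \left(-23 + \left(-65 + 3\right) \left(-30 - 715\right)\right) = - 24 \left(-23 - -46190\right) = - 24 \left(-23 + 46190\right) = \left(-24\right) 46167 = -1108008$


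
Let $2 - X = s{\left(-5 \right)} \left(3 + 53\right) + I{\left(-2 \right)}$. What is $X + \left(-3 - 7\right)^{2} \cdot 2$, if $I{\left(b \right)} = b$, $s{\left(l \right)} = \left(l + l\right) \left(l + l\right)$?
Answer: $-5396$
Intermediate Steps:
$s{\left(l \right)} = 4 l^{2}$ ($s{\left(l \right)} = 2 l 2 l = 4 l^{2}$)
$X = -5596$ ($X = 2 - \left(4 \left(-5\right)^{2} \left(3 + 53\right) - 2\right) = 2 - \left(4 \cdot 25 \cdot 56 - 2\right) = 2 - \left(100 \cdot 56 - 2\right) = 2 - \left(5600 - 2\right) = 2 - 5598 = -5596$)
$X + \left(-3 - 7\right)^{2} \cdot 2 = -5596 + \left(-3 - 7\right)^{2} \cdot 2 = -5596 + \left(-10\right)^{2} \cdot 2 = -5596 + 100 \cdot 2 = -5596 + 200 = -5396$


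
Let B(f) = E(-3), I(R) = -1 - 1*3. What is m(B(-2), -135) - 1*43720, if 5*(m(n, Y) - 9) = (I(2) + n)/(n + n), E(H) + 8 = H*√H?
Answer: (-1311327*√3 + 3496868*I)/(10*(-8*I + 3*√3)) ≈ -43711.0 - 0.022842*I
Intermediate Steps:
I(R) = -4 (I(R) = -1 - 3 = -4)
E(H) = -8 + H^(3/2) (E(H) = -8 + H*√H = -8 + H^(3/2))
B(f) = -8 - 3*I*√3 (B(f) = -8 + (-3)^(3/2) = -8 - 3*I*√3)
m(n, Y) = 9 + (-4 + n)/(10*n) (m(n, Y) = 9 + ((-4 + n)/(n + n))/5 = 9 + ((-4 + n)/((2*n)))/5 = 9 + ((-4 + n)*(1/(2*n)))/5 = 9 + ((-4 + n)/(2*n))/5 = 9 + (-4 + n)/(10*n))
m(B(-2), -135) - 1*43720 = (-4 + 91*(-8 - 3*I*√3))/(10*(-8 - 3*I*√3)) - 1*43720 = (-4 + (-728 - 273*I*√3))/(10*(-8 - 3*I*√3)) - 43720 = (-732 - 273*I*√3)/(10*(-8 - 3*I*√3)) - 43720 = -43720 + (-732 - 273*I*√3)/(10*(-8 - 3*I*√3))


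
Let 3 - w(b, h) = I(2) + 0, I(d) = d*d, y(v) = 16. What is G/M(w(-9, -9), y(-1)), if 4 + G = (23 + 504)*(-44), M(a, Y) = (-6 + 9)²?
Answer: -23192/9 ≈ -2576.9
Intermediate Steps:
I(d) = d²
w(b, h) = -1 (w(b, h) = 3 - (2² + 0) = 3 - (4 + 0) = 3 - 1*4 = 3 - 4 = -1)
M(a, Y) = 9 (M(a, Y) = 3² = 9)
G = -23192 (G = -4 + (23 + 504)*(-44) = -4 + 527*(-44) = -4 - 23188 = -23192)
G/M(w(-9, -9), y(-1)) = -23192/9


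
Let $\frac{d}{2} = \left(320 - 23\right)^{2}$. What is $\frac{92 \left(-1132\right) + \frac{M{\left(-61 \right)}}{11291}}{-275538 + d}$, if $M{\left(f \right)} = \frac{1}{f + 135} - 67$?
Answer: $\frac{29005285951}{27606043360} \approx 1.0507$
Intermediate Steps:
$M{\left(f \right)} = -67 + \frac{1}{135 + f}$ ($M{\left(f \right)} = \frac{1}{135 + f} - 67 = -67 + \frac{1}{135 + f}$)
$d = 176418$ ($d = 2 \left(320 - 23\right)^{2} = 2 \cdot 297^{2} = 2 \cdot 88209 = 176418$)
$\frac{92 \left(-1132\right) + \frac{M{\left(-61 \right)}}{11291}}{-275538 + d} = \frac{92 \left(-1132\right) + \frac{\frac{1}{135 - 61} \left(-9044 - -4087\right)}{11291}}{-275538 + 176418} = \frac{-104144 + \frac{-9044 + 4087}{74} \cdot \frac{1}{11291}}{-99120} = \left(-104144 + \frac{1}{74} \left(-4957\right) \frac{1}{11291}\right) \left(- \frac{1}{99120}\right) = \left(-104144 - \frac{4957}{835534}\right) \left(- \frac{1}{99120}\right) = \left(- \frac{87015857853}{835534}\right) \left(- \frac{1}{99120}\right) = \frac{29005285951}{27606043360}$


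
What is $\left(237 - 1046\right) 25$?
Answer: $-20225$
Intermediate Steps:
$\left(237 - 1046\right) 25 = \left(-809\right) 25 = -20225$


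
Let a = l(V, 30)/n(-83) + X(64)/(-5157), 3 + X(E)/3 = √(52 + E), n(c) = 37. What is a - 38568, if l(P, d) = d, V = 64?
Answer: -817662941/21201 - 2*√29/1719 ≈ -38567.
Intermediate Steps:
X(E) = -9 + 3*√(52 + E)
a = 17227/21201 - 2*√29/1719 (a = 30/37 + (-9 + 3*√(52 + 64))/(-5157) = 30*(1/37) + (-9 + 3*√116)*(-1/5157) = 30/37 + (-9 + 3*(2*√29))*(-1/5157) = 30/37 + (-9 + 6*√29)*(-1/5157) = 30/37 + (1/573 - 2*√29/1719) = 17227/21201 - 2*√29/1719 ≈ 0.80629)
a - 38568 = (17227/21201 - 2*√29/1719) - 38568 = -817662941/21201 - 2*√29/1719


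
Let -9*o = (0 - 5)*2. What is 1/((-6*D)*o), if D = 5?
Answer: -3/100 ≈ -0.030000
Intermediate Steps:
o = 10/9 (o = -(0 - 5)*2/9 = -(-5)*2/9 = -⅑*(-10) = 10/9 ≈ 1.1111)
1/((-6*D)*o) = 1/(-6*5*(10/9)) = 1/(-30*10/9) = 1/(-100/3) = -3/100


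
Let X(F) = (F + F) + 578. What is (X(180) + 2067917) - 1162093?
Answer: 906762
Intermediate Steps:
X(F) = 578 + 2*F (X(F) = 2*F + 578 = 578 + 2*F)
(X(180) + 2067917) - 1162093 = ((578 + 2*180) + 2067917) - 1162093 = ((578 + 360) + 2067917) - 1162093 = (938 + 2067917) - 1162093 = 2068855 - 1162093 = 906762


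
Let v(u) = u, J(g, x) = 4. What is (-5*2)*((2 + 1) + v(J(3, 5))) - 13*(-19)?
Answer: 177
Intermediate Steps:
(-5*2)*((2 + 1) + v(J(3, 5))) - 13*(-19) = (-5*2)*((2 + 1) + 4) - 13*(-19) = -10*(3 + 4) + 247 = -10*7 + 247 = -70 + 247 = 177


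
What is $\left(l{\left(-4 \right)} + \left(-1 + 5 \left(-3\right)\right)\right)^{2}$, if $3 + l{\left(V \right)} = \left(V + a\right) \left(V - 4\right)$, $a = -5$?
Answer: $2809$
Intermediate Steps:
$l{\left(V \right)} = -3 + \left(-5 + V\right) \left(-4 + V\right)$ ($l{\left(V \right)} = -3 + \left(V - 5\right) \left(V - 4\right) = -3 + \left(-5 + V\right) \left(-4 + V\right)$)
$\left(l{\left(-4 \right)} + \left(-1 + 5 \left(-3\right)\right)\right)^{2} = \left(\left(17 + \left(-4\right)^{2} - -36\right) + \left(-1 + 5 \left(-3\right)\right)\right)^{2} = \left(\left(17 + 16 + 36\right) - 16\right)^{2} = \left(69 - 16\right)^{2} = 53^{2} = 2809$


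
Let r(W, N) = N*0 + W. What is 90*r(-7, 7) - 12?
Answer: -642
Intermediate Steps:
r(W, N) = W (r(W, N) = 0 + W = W)
90*r(-7, 7) - 12 = 90*(-7) - 12 = -630 - 12 = -642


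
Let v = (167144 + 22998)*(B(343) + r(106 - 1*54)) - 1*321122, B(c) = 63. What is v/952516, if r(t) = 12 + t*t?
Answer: 132020874/238129 ≈ 554.41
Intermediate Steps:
r(t) = 12 + t²
v = 528083496 (v = (167144 + 22998)*(63 + (12 + (106 - 1*54)²)) - 1*321122 = 190142*(63 + (12 + (106 - 54)²)) - 321122 = 190142*(63 + (12 + 52²)) - 321122 = 190142*(63 + (12 + 2704)) - 321122 = 190142*(63 + 2716) - 321122 = 190142*2779 - 321122 = 528404618 - 321122 = 528083496)
v/952516 = 528083496/952516 = 528083496*(1/952516) = 132020874/238129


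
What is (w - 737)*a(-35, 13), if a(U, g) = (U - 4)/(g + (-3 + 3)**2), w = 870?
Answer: -399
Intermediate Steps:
a(U, g) = (-4 + U)/g (a(U, g) = (-4 + U)/(g + 0**2) = (-4 + U)/(g + 0) = (-4 + U)/g)
(w - 737)*a(-35, 13) = (870 - 737)*((-4 - 35)/13) = 133*((1/13)*(-39)) = 133*(-3) = -399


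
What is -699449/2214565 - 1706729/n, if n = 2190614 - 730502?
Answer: -4800936186173/3233512931280 ≈ -1.4847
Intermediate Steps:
n = 1460112
-699449/2214565 - 1706729/n = -699449/2214565 - 1706729/1460112 = -4800936186173/3233512931280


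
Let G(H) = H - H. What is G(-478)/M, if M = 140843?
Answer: 0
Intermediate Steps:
G(H) = 0
G(-478)/M = 0/140843 = 0*(1/140843) = 0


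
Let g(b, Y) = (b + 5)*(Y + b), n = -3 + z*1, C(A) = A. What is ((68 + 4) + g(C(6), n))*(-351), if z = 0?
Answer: -36855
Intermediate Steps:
n = -3 (n = -3 + 0*1 = -3 + 0 = -3)
g(b, Y) = (5 + b)*(Y + b)
((68 + 4) + g(C(6), n))*(-351) = ((68 + 4) + (6² + 5*(-3) + 5*6 - 3*6))*(-351) = (72 + (36 - 15 + 30 - 18))*(-351) = (72 + 33)*(-351) = 105*(-351) = -36855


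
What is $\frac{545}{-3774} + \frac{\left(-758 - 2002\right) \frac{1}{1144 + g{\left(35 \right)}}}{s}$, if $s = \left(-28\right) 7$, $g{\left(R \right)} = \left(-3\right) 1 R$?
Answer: $- \frac{25142435}{192138114} \approx -0.13086$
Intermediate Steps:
$g{\left(R \right)} = - 3 R$
$s = -196$
$\frac{545}{-3774} + \frac{\left(-758 - 2002\right) \frac{1}{1144 + g{\left(35 \right)}}}{s} = \frac{545}{-3774} + \frac{\left(-758 - 2002\right) \frac{1}{1144 - 105}}{-196} = 545 \left(- \frac{1}{3774}\right) + - \frac{2760}{1144 - 105} \left(- \frac{1}{196}\right) = - \frac{545}{3774} + - \frac{2760}{1039} \left(- \frac{1}{196}\right) = - \frac{545}{3774} + \left(-2760\right) \frac{1}{1039} \left(- \frac{1}{196}\right) = - \frac{545}{3774} - - \frac{690}{50911} = - \frac{545}{3774} + \frac{690}{50911} = - \frac{25142435}{192138114}$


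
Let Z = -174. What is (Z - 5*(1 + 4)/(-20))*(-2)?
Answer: 691/2 ≈ 345.50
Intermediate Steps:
(Z - 5*(1 + 4)/(-20))*(-2) = (-174 - 5*(1 + 4)/(-20))*(-2) = (-174 - 5*5*(-1)/20)*(-2) = (-174 - 25*(-1)/20)*(-2) = (-174 - 1*(-5/4))*(-2) = (-174 + 5/4)*(-2) = -691/4*(-2) = 691/2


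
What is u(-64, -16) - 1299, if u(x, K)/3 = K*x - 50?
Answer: 1623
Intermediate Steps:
u(x, K) = -150 + 3*K*x (u(x, K) = 3*(K*x - 50) = 3*(-50 + K*x) = -150 + 3*K*x)
u(-64, -16) - 1299 = (-150 + 3*(-16)*(-64)) - 1299 = (-150 + 3072) - 1299 = 2922 - 1299 = 1623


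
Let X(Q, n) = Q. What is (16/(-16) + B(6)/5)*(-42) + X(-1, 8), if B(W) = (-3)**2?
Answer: -173/5 ≈ -34.600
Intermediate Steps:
B(W) = 9
(16/(-16) + B(6)/5)*(-42) + X(-1, 8) = (16/(-16) + 9/5)*(-42) - 1 = (16*(-1/16) + 9*(1/5))*(-42) - 1 = (-1 + 9/5)*(-42) - 1 = (4/5)*(-42) - 1 = -168/5 - 1 = -173/5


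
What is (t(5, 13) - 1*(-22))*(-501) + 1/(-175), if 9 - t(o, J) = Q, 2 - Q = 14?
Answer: -3770026/175 ≈ -21543.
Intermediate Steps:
Q = -12 (Q = 2 - 1*14 = 2 - 14 = -12)
t(o, J) = 21 (t(o, J) = 9 - 1*(-12) = 9 + 12 = 21)
(t(5, 13) - 1*(-22))*(-501) + 1/(-175) = (21 - 1*(-22))*(-501) + 1/(-175) = (21 + 22)*(-501) - 1/175 = 43*(-501) - 1/175 = -21543 - 1/175 = -3770026/175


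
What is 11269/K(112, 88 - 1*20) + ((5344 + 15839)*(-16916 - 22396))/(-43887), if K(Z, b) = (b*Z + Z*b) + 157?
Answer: 4271874744649/225125681 ≈ 18976.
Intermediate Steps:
K(Z, b) = 157 + 2*Z*b (K(Z, b) = (Z*b + Z*b) + 157 = 2*Z*b + 157 = 157 + 2*Z*b)
11269/K(112, 88 - 1*20) + ((5344 + 15839)*(-16916 - 22396))/(-43887) = 11269/(157 + 2*112*(88 - 1*20)) + ((5344 + 15839)*(-16916 - 22396))/(-43887) = 11269/(157 + 2*112*(88 - 20)) + (21183*(-39312))*(-1/43887) = 11269/(157 + 2*112*68) - 832746096*(-1/43887) = 11269/(157 + 15232) + 277582032/14629 = 11269/15389 + 277582032/14629 = 4271874744649/225125681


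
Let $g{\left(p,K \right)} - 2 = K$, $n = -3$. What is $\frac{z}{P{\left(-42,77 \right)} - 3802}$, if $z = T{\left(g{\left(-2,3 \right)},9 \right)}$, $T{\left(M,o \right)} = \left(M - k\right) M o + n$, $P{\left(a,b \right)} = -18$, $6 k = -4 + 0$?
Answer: $- \frac{63}{955} \approx -0.065969$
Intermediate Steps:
$k = - \frac{2}{3}$ ($k = \frac{-4 + 0}{6} = \frac{1}{6} \left(-4\right) = - \frac{2}{3} \approx -0.66667$)
$g{\left(p,K \right)} = 2 + K$
$T{\left(M,o \right)} = -3 + M o \left(\frac{2}{3} + M\right)$ ($T{\left(M,o \right)} = \left(M - - \frac{2}{3}\right) M o - 3 = \left(M + \frac{2}{3}\right) M o - 3 = \left(\frac{2}{3} + M\right) M o - 3 = M \left(\frac{2}{3} + M\right) o - 3 = M o \left(\frac{2}{3} + M\right) - 3 = -3 + M o \left(\frac{2}{3} + M\right)$)
$z = 252$ ($z = -3 + 9 \left(2 + 3\right)^{2} + \frac{2}{3} \left(2 + 3\right) 9 = -3 + 9 \cdot 5^{2} + \frac{2}{3} \cdot 5 \cdot 9 = -3 + 9 \cdot 25 + 30 = -3 + 225 + 30 = 252$)
$\frac{z}{P{\left(-42,77 \right)} - 3802} = \frac{1}{-18 - 3802} \cdot 252 = \frac{1}{-3820} \cdot 252 = \left(- \frac{1}{3820}\right) 252 = - \frac{63}{955}$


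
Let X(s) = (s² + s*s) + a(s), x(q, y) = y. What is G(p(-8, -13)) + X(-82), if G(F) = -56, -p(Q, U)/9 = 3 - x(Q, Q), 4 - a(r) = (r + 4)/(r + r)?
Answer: 1098433/82 ≈ 13396.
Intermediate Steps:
a(r) = 4 - (4 + r)/(2*r) (a(r) = 4 - (r + 4)/(r + r) = 4 - (4 + r)/(2*r))
p(Q, U) = -27 + 9*Q (p(Q, U) = -9*(3 - Q) = -27 + 9*Q)
X(s) = 7/2 - 2/s + 2*s² (X(s) = (s² + s*s) + (7/2 - 2/s) = (s² + s²) + (7/2 - 2/s) = 2*s² + (7/2 - 2/s) = 7/2 - 2/s + 2*s²)
G(p(-8, -13)) + X(-82) = -56 + (7/2 - 2/(-82) + 2*(-82)²) = -56 + (7/2 - 2*(-1/82) + 2*6724) = -56 + (7/2 + 1/41 + 13448) = -56 + 1103025/82 = 1098433/82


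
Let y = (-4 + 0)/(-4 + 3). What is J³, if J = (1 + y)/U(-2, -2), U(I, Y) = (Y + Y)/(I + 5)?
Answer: -3375/64 ≈ -52.734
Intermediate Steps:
y = 4 (y = -4/(-1) = -4*(-1) = 4)
U(I, Y) = 2*Y/(5 + I) (U(I, Y) = (2*Y)/(5 + I) = 2*Y/(5 + I))
J = -15/4 (J = (1 + 4)/((2*(-2)/(5 - 2))) = 5/((2*(-2)/3)) = 5/((2*(-2)*(⅓))) = 5/(-4/3) = 5*(-¾) = -15/4 ≈ -3.7500)
J³ = (-15/4)³ = -3375/64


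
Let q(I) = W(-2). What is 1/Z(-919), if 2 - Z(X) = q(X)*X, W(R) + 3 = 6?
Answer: 1/2759 ≈ 0.00036245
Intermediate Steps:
W(R) = 3 (W(R) = -3 + 6 = 3)
q(I) = 3
Z(X) = 2 - 3*X
1/Z(-919) = 1/(2 - 3*(-919)) = 1/(2 + 2757) = 1/2759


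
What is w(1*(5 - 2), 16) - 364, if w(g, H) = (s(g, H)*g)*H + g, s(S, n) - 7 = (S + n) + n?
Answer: 1655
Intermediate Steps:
s(S, n) = 7 + S + 2*n (s(S, n) = 7 + ((S + n) + n) = 7 + (S + 2*n) = 7 + S + 2*n)
w(g, H) = g + H*g*(7 + g + 2*H) (w(g, H) = ((7 + g + 2*H)*g)*H + g = (g*(7 + g + 2*H))*H + g = H*g*(7 + g + 2*H) + g = g + H*g*(7 + g + 2*H))
w(1*(5 - 2), 16) - 364 = (1*(5 - 2))*(1 + 16*(7 + 1*(5 - 2) + 2*16)) - 364 = (1*3)*(1 + 16*(7 + 1*3 + 32)) - 364 = 3*(1 + 16*(7 + 3 + 32)) - 364 = 3*(1 + 16*42) - 364 = 3*(1 + 672) - 364 = 3*673 - 364 = 2019 - 364 = 1655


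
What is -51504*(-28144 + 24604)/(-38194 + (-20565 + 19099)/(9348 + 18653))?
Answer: -255262940208/53473583 ≈ -4773.6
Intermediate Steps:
-51504*(-28144 + 24604)/(-38194 + (-20565 + 19099)/(9348 + 18653)) = -51504*(-3540/(-38194 - 1466/28001)) = -51504/((-1069471660/28001*(-1/3540))) = -51504/53473583/4956177 = -51504*4956177/53473583 = -255262940208/53473583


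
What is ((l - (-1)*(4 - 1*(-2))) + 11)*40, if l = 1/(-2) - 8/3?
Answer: 1660/3 ≈ 553.33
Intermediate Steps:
l = -19/6 (l = 1*(-½) - 8*⅓ = -½ - 8/3 = -19/6 ≈ -3.1667)
((l - (-1)*(4 - 1*(-2))) + 11)*40 = ((-19/6 - (-1)*(4 - 1*(-2))) + 11)*40 = ((-19/6 - (-1)*(4 + 2)) + 11)*40 = ((-19/6 - (-1)*6) + 11)*40 = ((-19/6 - 1*(-6)) + 11)*40 = ((-19/6 + 6) + 11)*40 = (17/6 + 11)*40 = (83/6)*40 = 1660/3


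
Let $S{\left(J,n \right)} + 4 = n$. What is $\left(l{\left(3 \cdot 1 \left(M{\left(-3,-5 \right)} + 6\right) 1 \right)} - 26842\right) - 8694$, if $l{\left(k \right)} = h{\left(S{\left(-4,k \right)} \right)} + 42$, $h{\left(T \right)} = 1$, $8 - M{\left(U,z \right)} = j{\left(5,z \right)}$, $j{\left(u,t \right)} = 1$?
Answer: $-35493$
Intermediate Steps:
$M{\left(U,z \right)} = 7$ ($M{\left(U,z \right)} = 8 - 1 = 7$)
$S{\left(J,n \right)} = -4 + n$
$l{\left(k \right)} = 43$ ($l{\left(k \right)} = 1 + 42 = 43$)
$\left(l{\left(3 \cdot 1 \left(M{\left(-3,-5 \right)} + 6\right) 1 \right)} - 26842\right) - 8694 = \left(43 - 26842\right) - 8694 = -26799 - 8694 = -35493$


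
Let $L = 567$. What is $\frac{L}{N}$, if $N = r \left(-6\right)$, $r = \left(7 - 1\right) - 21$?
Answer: $\frac{63}{10} \approx 6.3$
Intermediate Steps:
$r = -15$ ($r = \left(7 - 1\right) - 21 = 6 - 21 = -15$)
$N = 90$ ($N = \left(-15\right) \left(-6\right) = 90$)
$\frac{L}{N} = \frac{567}{90} = 567 \cdot \frac{1}{90} = \frac{63}{10}$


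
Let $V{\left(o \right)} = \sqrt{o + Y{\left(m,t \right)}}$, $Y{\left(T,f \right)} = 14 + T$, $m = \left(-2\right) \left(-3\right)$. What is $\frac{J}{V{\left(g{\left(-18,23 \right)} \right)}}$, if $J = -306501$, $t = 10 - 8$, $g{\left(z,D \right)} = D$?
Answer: $- \frac{306501 \sqrt{43}}{43} \approx -46741.0$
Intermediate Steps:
$m = 6$
$t = 2$
$V{\left(o \right)} = \sqrt{20 + o}$ ($V{\left(o \right)} = \sqrt{o + \left(14 + 6\right)} = \sqrt{o + 20} = \sqrt{20 + o}$)
$\frac{J}{V{\left(g{\left(-18,23 \right)} \right)}} = - \frac{306501}{\sqrt{20 + 23}} = - \frac{306501}{\sqrt{43}} = - 306501 \frac{\sqrt{43}}{43} = - \frac{306501 \sqrt{43}}{43}$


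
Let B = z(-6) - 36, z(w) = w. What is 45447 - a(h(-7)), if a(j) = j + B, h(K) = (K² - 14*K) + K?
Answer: 45349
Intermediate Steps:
h(K) = K² - 13*K
B = -42 (B = -6 - 36 = -42)
a(j) = -42 + j (a(j) = j - 42 = -42 + j)
45447 - a(h(-7)) = 45447 - (-42 - 7*(-13 - 7)) = 45447 - (-42 - 7*(-20)) = 45447 - (-42 + 140) = 45447 - 1*98 = 45447 - 98 = 45349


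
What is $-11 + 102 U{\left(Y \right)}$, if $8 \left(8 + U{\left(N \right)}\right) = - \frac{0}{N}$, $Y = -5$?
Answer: $-827$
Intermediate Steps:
$U{\left(N \right)} = -8$ ($U{\left(N \right)} = -8 + \frac{\left(-1\right) \frac{0}{N}}{8} = -8 + \frac{\left(-1\right) 0}{8} = -8 + \frac{1}{8} \cdot 0 = -8 + 0 = -8$)
$-11 + 102 U{\left(Y \right)} = -11 + 102 \left(-8\right) = -11 - 816 = -827$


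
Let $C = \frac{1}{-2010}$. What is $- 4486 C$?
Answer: $\frac{2243}{1005} \approx 2.2318$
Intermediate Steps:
$C = - \frac{1}{2010} \approx -0.00049751$
$- 4486 C = \left(-4486\right) \left(- \frac{1}{2010}\right) = \frac{2243}{1005}$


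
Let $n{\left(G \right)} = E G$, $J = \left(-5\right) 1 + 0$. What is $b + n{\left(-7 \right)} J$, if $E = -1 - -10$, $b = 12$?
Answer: $327$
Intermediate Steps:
$E = 9$ ($E = -1 + 10 = 9$)
$J = -5$ ($J = -5 + 0 = -5$)
$n{\left(G \right)} = 9 G$
$b + n{\left(-7 \right)} J = 12 + 9 \left(-7\right) \left(-5\right) = 12 - -315 = 12 + 315 = 327$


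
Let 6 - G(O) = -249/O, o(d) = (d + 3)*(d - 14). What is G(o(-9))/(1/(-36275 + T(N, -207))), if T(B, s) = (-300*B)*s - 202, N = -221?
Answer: -4940047143/46 ≈ -1.0739e+8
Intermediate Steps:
o(d) = (-14 + d)*(3 + d) (o(d) = (3 + d)*(-14 + d) = (-14 + d)*(3 + d))
T(B, s) = -202 - 300*B*s (T(B, s) = -300*B*s - 202 = -202 - 300*B*s)
G(O) = 6 + 249/O (G(O) = 6 - (-249)/O = 6 + 249/O)
G(o(-9))/(1/(-36275 + T(N, -207))) = (6 + 249/(-42 + (-9)**2 - 11*(-9)))/(1/(-36275 + (-202 - 300*(-221)*(-207)))) = (6 + 249/(-42 + 81 + 99))/(1/(-36275 + (-202 - 13724100))) = (6 + 249/138)/(1/(-36275 - 13724302)) = (6 + 249*(1/138))/(1/(-13760577)) = (6 + 83/46)/(-1/13760577) = (359/46)*(-13760577) = -4940047143/46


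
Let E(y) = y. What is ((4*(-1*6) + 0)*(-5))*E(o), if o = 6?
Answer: 720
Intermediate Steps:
((4*(-1*6) + 0)*(-5))*E(o) = ((4*(-1*6) + 0)*(-5))*6 = ((4*(-6) + 0)*(-5))*6 = ((-24 + 0)*(-5))*6 = -24*(-5)*6 = 120*6 = 720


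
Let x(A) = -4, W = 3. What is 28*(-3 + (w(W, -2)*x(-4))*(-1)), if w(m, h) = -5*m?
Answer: -1764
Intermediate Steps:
28*(-3 + (w(W, -2)*x(-4))*(-1)) = 28*(-3 + (-5*3*(-4))*(-1)) = 28*(-3 - 15*(-4)*(-1)) = 28*(-3 + 60*(-1)) = 28*(-3 - 60) = 28*(-63) = -1764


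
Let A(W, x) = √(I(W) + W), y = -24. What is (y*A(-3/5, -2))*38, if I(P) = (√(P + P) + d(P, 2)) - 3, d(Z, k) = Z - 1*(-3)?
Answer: -912*√(-30 + 5*I*√30)/5 ≈ -420.32 - 1083.9*I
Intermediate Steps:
d(Z, k) = 3 + Z (d(Z, k) = Z + 3 = 3 + Z)
I(P) = P + √2*√P (I(P) = (√(P + P) + (3 + P)) - 3 = (√(2*P) + (3 + P)) - 3 = (√2*√P + (3 + P)) - 3 = (3 + P + √2*√P) - 3 = P + √2*√P)
A(W, x) = √(2*W + √2*√W) (A(W, x) = √((W + √2*√W) + W) = √(2*W + √2*√W))
(y*A(-3/5, -2))*38 = -24*√(2*(-3/5) + √2*√(-3/5))*38 = -24*√(2*(-3*⅕) + √2*√(-3*⅕))*38 = -24*√(2*(-⅗) + √2*√(-⅗))*38 = -24*√(-6/5 + √2*(I*√15/5))*38 = -24*√(-6/5 + I*√30/5)*38 = -912*√(-6/5 + I*√30/5)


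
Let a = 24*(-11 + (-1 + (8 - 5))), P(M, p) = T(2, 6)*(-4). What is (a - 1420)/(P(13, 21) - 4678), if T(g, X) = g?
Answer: 818/2343 ≈ 0.34912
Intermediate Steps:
P(M, p) = -8 (P(M, p) = 2*(-4) = -8)
a = -216 (a = 24*(-11 + (-1 + 3)) = 24*(-11 + 2) = 24*(-9) = -216)
(a - 1420)/(P(13, 21) - 4678) = (-216 - 1420)/(-8 - 4678) = -1636/(-4686) = -1636*(-1/4686) = 818/2343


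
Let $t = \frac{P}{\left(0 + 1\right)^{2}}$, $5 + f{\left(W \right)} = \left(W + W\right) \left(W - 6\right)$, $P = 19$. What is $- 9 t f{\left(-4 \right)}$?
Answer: $-12825$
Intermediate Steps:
$f{\left(W \right)} = -5 + 2 W \left(-6 + W\right)$ ($f{\left(W \right)} = -5 + \left(W + W\right) \left(W - 6\right) = -5 + 2 W \left(-6 + W\right)$)
$t = 19$ ($t = \frac{19}{\left(0 + 1\right)^{2}} = \frac{19}{1^{2}} = \frac{19}{1} = 19 \cdot 1 = 19$)
$- 9 t f{\left(-4 \right)} = \left(-9\right) 19 \left(-5 - -48 + 2 \left(-4\right)^{2}\right) = - 171 \left(-5 + 48 + 2 \cdot 16\right) = - 171 \left(-5 + 48 + 32\right) = \left(-171\right) 75 = -12825$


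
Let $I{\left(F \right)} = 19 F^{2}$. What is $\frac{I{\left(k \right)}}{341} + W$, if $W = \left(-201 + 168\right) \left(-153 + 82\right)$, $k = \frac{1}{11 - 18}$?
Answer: $\frac{39149206}{16709} \approx 2343.0$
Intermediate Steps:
$k = - \frac{1}{7}$ ($k = \frac{1}{-7} = - \frac{1}{7} \approx -0.14286$)
$W = 2343$ ($W = \left(-33\right) \left(-71\right) = 2343$)
$\frac{I{\left(k \right)}}{341} + W = \frac{19 \left(- \frac{1}{7}\right)^{2}}{341} + 2343 = 19 \cdot \frac{1}{49} \cdot \frac{1}{341} + 2343 = \frac{19}{49} \cdot \frac{1}{341} + 2343 = \frac{19}{16709} + 2343 = \frac{39149206}{16709}$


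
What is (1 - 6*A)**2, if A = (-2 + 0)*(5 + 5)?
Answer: 14641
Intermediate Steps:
A = -20 (A = -2*10 = -20)
(1 - 6*A)**2 = (1 - 6*(-20))**2 = (1 + 120)**2 = 121**2 = 14641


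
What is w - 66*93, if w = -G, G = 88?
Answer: -6226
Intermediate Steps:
w = -88 (w = -1*88 = -88)
w - 66*93 = -88 - 66*93 = -88 - 6138 = -6226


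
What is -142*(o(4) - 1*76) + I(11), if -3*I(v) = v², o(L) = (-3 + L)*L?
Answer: 30551/3 ≈ 10184.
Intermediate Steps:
o(L) = L*(-3 + L)
I(v) = -v²/3
-142*(o(4) - 1*76) + I(11) = -142*(4*(-3 + 4) - 1*76) - ⅓*11² = -142*(4*1 - 76) - ⅓*121 = -142*(4 - 76) - 121/3 = -142*(-72) - 121/3 = 10224 - 121/3 = 30551/3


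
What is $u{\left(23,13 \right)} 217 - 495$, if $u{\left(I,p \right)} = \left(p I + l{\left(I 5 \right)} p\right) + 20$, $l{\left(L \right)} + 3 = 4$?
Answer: $71549$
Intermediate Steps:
$l{\left(L \right)} = 1$ ($l{\left(L \right)} = -3 + 4 = 1$)
$u{\left(I,p \right)} = 20 + p + I p$ ($u{\left(I,p \right)} = \left(p I + 1 p\right) + 20 = \left(I p + p\right) + 20 = \left(p + I p\right) + 20 = 20 + p + I p$)
$u{\left(23,13 \right)} 217 - 495 = \left(20 + 13 + 23 \cdot 13\right) 217 - 495 = \left(20 + 13 + 299\right) 217 - 495 = 332 \cdot 217 - 495 = 72044 - 495 = 71549$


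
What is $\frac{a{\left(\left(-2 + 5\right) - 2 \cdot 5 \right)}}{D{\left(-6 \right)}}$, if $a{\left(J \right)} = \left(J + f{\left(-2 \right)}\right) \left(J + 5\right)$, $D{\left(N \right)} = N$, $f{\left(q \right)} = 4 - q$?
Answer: $- \frac{1}{3} \approx -0.33333$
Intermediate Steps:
$a{\left(J \right)} = \left(5 + J\right) \left(6 + J\right)$ ($a{\left(J \right)} = \left(J + \left(4 - -2\right)\right) \left(J + 5\right) = \left(J + \left(4 + 2\right)\right) \left(5 + J\right) = \left(J + 6\right) \left(5 + J\right) = \left(6 + J\right) \left(5 + J\right) = \left(5 + J\right) \left(6 + J\right)$)
$\frac{a{\left(\left(-2 + 5\right) - 2 \cdot 5 \right)}}{D{\left(-6 \right)}} = \frac{30 + \left(\left(-2 + 5\right) - 2 \cdot 5\right)^{2} + 11 \left(\left(-2 + 5\right) - 2 \cdot 5\right)}{-6} = \left(30 + \left(3 - 10\right)^{2} + 11 \left(3 - 10\right)\right) \left(- \frac{1}{6}\right) = \left(30 + \left(-7\right)^{2} + 11 \left(-7\right)\right) \left(- \frac{1}{6}\right) = \left(30 + 49 - 77\right) \left(- \frac{1}{6}\right) = 2 \left(- \frac{1}{6}\right) = - \frac{1}{3}$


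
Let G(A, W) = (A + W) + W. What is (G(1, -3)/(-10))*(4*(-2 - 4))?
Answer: -12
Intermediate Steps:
G(A, W) = A + 2*W
(G(1, -3)/(-10))*(4*(-2 - 4)) = ((1 + 2*(-3))/(-10))*(4*(-2 - 4)) = ((1 - 6)*(-⅒))*(4*(-6)) = -5*(-⅒)*(-24) = (½)*(-24) = -12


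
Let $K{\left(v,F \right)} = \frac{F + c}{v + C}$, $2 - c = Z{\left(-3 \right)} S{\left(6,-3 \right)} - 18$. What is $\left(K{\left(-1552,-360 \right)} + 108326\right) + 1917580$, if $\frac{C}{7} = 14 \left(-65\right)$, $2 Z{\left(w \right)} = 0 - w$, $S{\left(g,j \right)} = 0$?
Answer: $\frac{472036108}{233} \approx 2.0259 \cdot 10^{6}$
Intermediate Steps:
$Z{\left(w \right)} = - \frac{w}{2}$ ($Z{\left(w \right)} = \frac{0 - w}{2} = \frac{\left(-1\right) w}{2} = - \frac{w}{2}$)
$c = 20$ ($c = 2 - \left(\left(- \frac{1}{2}\right) \left(-3\right) 0 - 18\right) = 2 - \left(\frac{3}{2} \cdot 0 - 18\right) = 2 - \left(0 - 18\right) = 2 - -18 = 2 + 18 = 20$)
$C = -6370$ ($C = 7 \cdot 14 \left(-65\right) = 7 \left(-910\right) = -6370$)
$K{\left(v,F \right)} = \frac{20 + F}{-6370 + v}$ ($K{\left(v,F \right)} = \frac{F + 20}{v - 6370} = \frac{20 + F}{-6370 + v}$)
$\left(K{\left(-1552,-360 \right)} + 108326\right) + 1917580 = \left(\frac{20 - 360}{-6370 - 1552} + 108326\right) + 1917580 = \left(\frac{1}{-7922} \left(-340\right) + 108326\right) + 1917580 = \left(\left(- \frac{1}{7922}\right) \left(-340\right) + 108326\right) + 1917580 = \left(\frac{10}{233} + 108326\right) + 1917580 = \frac{25239968}{233} + 1917580 = \frac{472036108}{233}$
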